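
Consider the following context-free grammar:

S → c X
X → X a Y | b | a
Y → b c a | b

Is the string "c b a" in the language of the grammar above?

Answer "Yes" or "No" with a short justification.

No - no valid derivation exists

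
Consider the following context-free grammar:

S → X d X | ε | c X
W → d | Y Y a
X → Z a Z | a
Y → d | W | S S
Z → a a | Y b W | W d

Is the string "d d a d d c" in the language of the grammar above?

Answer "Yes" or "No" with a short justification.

No - no valid derivation exists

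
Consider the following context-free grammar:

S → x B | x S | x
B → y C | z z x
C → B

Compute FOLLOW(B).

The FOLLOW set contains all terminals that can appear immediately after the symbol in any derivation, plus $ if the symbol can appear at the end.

We compute FOLLOW(B) using the standard algorithm.
FOLLOW(S) starts with {$}.
FIRST(B) = {y, z}
FIRST(C) = {y, z}
FIRST(S) = {x}
FOLLOW(B) = {$}
FOLLOW(C) = {$}
FOLLOW(S) = {$}
Therefore, FOLLOW(B) = {$}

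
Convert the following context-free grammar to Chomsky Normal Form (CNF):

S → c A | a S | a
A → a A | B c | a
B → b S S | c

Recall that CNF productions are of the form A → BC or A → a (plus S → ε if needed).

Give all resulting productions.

TC → c; TA → a; S → a; A → a; TB → b; B → c; S → TC A; S → TA S; A → TA A; A → B TC; B → TB X0; X0 → S S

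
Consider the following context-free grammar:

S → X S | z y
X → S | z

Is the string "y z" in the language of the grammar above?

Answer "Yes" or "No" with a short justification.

No - no valid derivation exists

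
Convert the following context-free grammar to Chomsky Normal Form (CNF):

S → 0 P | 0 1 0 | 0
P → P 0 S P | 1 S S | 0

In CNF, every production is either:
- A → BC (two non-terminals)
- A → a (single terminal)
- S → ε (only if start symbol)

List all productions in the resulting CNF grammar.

T0 → 0; T1 → 1; S → 0; P → 0; S → T0 P; S → T0 X0; X0 → T1 T0; P → P X1; X1 → T0 X2; X2 → S P; P → T1 X3; X3 → S S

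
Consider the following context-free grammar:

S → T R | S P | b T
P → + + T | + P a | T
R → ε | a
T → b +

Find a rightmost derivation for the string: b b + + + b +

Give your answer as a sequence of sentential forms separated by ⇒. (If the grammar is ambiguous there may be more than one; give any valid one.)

S ⇒ S P ⇒ S + + T ⇒ S + + b + ⇒ b T + + b + ⇒ b b + + + b +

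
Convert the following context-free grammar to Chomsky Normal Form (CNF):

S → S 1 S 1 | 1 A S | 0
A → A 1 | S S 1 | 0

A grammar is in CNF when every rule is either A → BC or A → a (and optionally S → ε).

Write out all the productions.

T1 → 1; S → 0; A → 0; S → S X0; X0 → T1 X1; X1 → S T1; S → T1 X2; X2 → A S; A → A T1; A → S X3; X3 → S T1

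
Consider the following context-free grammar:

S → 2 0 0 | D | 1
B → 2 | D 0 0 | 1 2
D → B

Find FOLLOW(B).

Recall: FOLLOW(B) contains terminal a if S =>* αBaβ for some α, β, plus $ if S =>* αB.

We compute FOLLOW(B) using the standard algorithm.
FOLLOW(S) starts with {$}.
FIRST(B) = {1, 2}
FIRST(D) = {1, 2}
FIRST(S) = {1, 2}
FOLLOW(B) = {$, 0}
FOLLOW(D) = {$, 0}
FOLLOW(S) = {$}
Therefore, FOLLOW(B) = {$, 0}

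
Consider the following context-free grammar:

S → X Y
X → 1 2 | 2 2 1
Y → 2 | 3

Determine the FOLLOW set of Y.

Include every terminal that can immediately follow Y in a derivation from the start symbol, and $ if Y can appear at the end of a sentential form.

We compute FOLLOW(Y) using the standard algorithm.
FOLLOW(S) starts with {$}.
FIRST(S) = {1, 2}
FIRST(X) = {1, 2}
FIRST(Y) = {2, 3}
FOLLOW(S) = {$}
FOLLOW(X) = {2, 3}
FOLLOW(Y) = {$}
Therefore, FOLLOW(Y) = {$}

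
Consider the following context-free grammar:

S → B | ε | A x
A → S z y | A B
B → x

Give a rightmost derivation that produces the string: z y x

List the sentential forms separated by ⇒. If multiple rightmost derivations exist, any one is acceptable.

S ⇒ A x ⇒ S z y x ⇒ z y x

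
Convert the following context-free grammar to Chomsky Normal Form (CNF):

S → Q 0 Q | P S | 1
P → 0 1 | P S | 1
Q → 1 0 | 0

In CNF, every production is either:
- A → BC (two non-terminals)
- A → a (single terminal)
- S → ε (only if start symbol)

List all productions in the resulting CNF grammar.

T0 → 0; S → 1; T1 → 1; P → 1; Q → 0; S → Q X0; X0 → T0 Q; S → P S; P → T0 T1; P → P S; Q → T1 T0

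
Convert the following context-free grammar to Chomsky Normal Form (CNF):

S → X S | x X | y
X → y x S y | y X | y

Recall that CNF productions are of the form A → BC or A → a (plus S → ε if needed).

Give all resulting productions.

TX → x; S → y; TY → y; X → y; S → X S; S → TX X; X → TY X0; X0 → TX X1; X1 → S TY; X → TY X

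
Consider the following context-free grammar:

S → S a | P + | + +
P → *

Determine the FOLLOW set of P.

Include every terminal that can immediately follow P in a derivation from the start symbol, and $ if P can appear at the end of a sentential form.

We compute FOLLOW(P) using the standard algorithm.
FOLLOW(S) starts with {$}.
FIRST(P) = {*}
FIRST(S) = {*, +}
FOLLOW(P) = {+}
FOLLOW(S) = {$, a}
Therefore, FOLLOW(P) = {+}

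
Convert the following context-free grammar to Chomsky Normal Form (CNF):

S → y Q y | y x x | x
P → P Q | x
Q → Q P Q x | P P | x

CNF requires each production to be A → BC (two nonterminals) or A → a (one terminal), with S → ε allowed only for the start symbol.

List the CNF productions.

TY → y; TX → x; S → x; P → x; Q → x; S → TY X0; X0 → Q TY; S → TY X1; X1 → TX TX; P → P Q; Q → Q X2; X2 → P X3; X3 → Q TX; Q → P P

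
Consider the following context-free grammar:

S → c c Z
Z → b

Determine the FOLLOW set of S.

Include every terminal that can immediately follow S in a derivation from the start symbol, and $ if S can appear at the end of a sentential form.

We compute FOLLOW(S) using the standard algorithm.
FOLLOW(S) starts with {$}.
FIRST(S) = {c}
FIRST(Z) = {b}
FOLLOW(S) = {$}
FOLLOW(Z) = {$}
Therefore, FOLLOW(S) = {$}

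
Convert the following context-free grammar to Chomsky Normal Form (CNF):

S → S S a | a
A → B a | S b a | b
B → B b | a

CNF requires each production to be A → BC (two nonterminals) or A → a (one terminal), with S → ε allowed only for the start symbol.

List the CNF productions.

TA → a; S → a; TB → b; A → b; B → a; S → S X0; X0 → S TA; A → B TA; A → S X1; X1 → TB TA; B → B TB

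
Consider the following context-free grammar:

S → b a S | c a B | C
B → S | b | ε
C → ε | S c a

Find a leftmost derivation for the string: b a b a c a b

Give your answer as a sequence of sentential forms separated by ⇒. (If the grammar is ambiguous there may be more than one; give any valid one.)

S ⇒ b a S ⇒ b a b a S ⇒ b a b a c a B ⇒ b a b a c a b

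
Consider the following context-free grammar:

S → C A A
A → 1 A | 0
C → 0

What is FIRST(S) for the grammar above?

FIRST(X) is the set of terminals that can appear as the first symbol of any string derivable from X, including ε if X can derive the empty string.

We compute FIRST(S) using the standard algorithm.
FIRST(A) = {0, 1}
FIRST(C) = {0}
FIRST(S) = {0}
Therefore, FIRST(S) = {0}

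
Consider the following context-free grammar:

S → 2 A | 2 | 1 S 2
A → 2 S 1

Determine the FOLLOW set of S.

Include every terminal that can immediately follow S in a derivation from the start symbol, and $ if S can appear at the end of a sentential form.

We compute FOLLOW(S) using the standard algorithm.
FOLLOW(S) starts with {$}.
FIRST(A) = {2}
FIRST(S) = {1, 2}
FOLLOW(A) = {$, 1, 2}
FOLLOW(S) = {$, 1, 2}
Therefore, FOLLOW(S) = {$, 1, 2}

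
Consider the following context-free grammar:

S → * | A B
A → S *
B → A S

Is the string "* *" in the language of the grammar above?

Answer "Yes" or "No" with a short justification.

No - no valid derivation exists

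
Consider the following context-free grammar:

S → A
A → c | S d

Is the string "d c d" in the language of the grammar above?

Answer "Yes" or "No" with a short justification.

No - no valid derivation exists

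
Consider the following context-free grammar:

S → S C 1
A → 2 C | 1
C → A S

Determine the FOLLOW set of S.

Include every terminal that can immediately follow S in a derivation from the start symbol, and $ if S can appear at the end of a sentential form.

We compute FOLLOW(S) using the standard algorithm.
FOLLOW(S) starts with {$}.
FIRST(A) = {1, 2}
FIRST(C) = {1, 2}
FIRST(S) = {}
FOLLOW(A) = {}
FOLLOW(C) = {1}
FOLLOW(S) = {$, 1, 2}
Therefore, FOLLOW(S) = {$, 1, 2}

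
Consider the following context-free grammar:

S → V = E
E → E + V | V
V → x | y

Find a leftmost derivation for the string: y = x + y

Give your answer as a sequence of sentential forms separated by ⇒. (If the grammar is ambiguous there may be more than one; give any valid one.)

S ⇒ V = E ⇒ y = E ⇒ y = E + V ⇒ y = V + V ⇒ y = x + V ⇒ y = x + y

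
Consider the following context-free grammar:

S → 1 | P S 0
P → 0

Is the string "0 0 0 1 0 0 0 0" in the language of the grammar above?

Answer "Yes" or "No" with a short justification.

No - no valid derivation exists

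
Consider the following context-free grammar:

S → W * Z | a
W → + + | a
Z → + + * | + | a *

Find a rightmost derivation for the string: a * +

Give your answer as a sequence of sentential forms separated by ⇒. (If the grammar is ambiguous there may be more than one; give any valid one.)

S ⇒ W * Z ⇒ W * + ⇒ a * +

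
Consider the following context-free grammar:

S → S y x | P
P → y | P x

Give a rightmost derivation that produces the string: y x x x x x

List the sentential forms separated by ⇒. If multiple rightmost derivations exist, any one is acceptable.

S ⇒ P ⇒ P x ⇒ P x x ⇒ P x x x ⇒ P x x x x ⇒ P x x x x x ⇒ y x x x x x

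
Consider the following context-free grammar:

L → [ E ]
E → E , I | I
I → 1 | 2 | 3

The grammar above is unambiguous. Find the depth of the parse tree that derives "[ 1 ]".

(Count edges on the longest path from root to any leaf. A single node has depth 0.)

3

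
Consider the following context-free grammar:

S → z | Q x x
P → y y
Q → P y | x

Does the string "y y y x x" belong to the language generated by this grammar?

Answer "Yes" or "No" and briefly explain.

Yes - a valid derivation exists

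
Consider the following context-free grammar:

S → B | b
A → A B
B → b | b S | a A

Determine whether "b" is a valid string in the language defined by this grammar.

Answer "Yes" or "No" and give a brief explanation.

Yes - a valid derivation exists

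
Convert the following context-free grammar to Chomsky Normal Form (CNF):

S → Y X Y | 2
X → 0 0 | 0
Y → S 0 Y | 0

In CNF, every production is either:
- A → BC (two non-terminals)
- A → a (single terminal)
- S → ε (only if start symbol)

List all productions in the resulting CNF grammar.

S → 2; T0 → 0; X → 0; Y → 0; S → Y X0; X0 → X Y; X → T0 T0; Y → S X1; X1 → T0 Y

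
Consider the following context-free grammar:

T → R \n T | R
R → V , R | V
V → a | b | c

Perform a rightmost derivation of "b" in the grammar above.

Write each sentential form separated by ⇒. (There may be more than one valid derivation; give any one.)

T ⇒ R ⇒ V ⇒ b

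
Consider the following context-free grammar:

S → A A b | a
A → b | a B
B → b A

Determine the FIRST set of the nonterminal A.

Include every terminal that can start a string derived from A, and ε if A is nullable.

We compute FIRST(A) using the standard algorithm.
FIRST(A) = {a, b}
FIRST(B) = {b}
FIRST(S) = {a, b}
Therefore, FIRST(A) = {a, b}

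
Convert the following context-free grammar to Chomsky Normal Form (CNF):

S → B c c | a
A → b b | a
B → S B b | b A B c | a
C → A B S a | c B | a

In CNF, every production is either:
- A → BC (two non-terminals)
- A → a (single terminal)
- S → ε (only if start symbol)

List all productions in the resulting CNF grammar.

TC → c; S → a; TB → b; A → a; B → a; TA → a; C → a; S → B X0; X0 → TC TC; A → TB TB; B → S X1; X1 → B TB; B → TB X2; X2 → A X3; X3 → B TC; C → A X4; X4 → B X5; X5 → S TA; C → TC B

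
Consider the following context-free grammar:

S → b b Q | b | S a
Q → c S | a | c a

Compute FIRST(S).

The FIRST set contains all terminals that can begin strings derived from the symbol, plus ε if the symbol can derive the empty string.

We compute FIRST(S) using the standard algorithm.
FIRST(Q) = {a, c}
FIRST(S) = {b}
Therefore, FIRST(S) = {b}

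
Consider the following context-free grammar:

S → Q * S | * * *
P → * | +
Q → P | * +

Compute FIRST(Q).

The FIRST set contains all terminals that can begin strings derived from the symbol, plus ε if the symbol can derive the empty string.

We compute FIRST(Q) using the standard algorithm.
FIRST(P) = {*, +}
FIRST(Q) = {*, +}
FIRST(S) = {*, +}
Therefore, FIRST(Q) = {*, +}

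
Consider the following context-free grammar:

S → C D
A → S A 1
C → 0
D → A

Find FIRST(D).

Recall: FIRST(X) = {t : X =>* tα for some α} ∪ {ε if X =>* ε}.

We compute FIRST(D) using the standard algorithm.
FIRST(A) = {0}
FIRST(C) = {0}
FIRST(D) = {0}
FIRST(S) = {0}
Therefore, FIRST(D) = {0}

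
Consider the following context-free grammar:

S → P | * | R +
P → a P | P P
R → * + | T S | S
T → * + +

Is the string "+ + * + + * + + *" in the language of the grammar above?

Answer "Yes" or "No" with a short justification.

No - no valid derivation exists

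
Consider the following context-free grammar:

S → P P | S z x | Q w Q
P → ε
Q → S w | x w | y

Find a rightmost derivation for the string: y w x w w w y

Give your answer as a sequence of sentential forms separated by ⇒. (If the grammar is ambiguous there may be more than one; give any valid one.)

S ⇒ Q w Q ⇒ Q w y ⇒ S w w y ⇒ Q w Q w w y ⇒ Q w x w w w y ⇒ y w x w w w y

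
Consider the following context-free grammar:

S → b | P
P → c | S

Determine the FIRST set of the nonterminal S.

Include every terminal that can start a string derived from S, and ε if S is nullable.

We compute FIRST(S) using the standard algorithm.
FIRST(P) = {b, c}
FIRST(S) = {b, c}
Therefore, FIRST(S) = {b, c}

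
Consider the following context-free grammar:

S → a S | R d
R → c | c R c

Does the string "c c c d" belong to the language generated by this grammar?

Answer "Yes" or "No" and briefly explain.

Yes - a valid derivation exists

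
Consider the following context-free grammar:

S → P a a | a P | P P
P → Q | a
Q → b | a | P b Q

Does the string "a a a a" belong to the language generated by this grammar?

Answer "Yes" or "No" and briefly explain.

No - no valid derivation exists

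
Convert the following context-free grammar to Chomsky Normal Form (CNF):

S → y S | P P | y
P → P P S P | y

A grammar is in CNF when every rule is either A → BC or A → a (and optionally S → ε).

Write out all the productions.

TY → y; S → y; P → y; S → TY S; S → P P; P → P X0; X0 → P X1; X1 → S P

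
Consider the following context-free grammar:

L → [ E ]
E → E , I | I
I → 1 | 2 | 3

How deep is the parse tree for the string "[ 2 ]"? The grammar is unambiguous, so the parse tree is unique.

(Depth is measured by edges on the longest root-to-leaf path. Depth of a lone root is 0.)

3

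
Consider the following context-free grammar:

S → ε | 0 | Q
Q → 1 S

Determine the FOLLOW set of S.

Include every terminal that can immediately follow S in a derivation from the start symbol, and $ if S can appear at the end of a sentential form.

We compute FOLLOW(S) using the standard algorithm.
FOLLOW(S) starts with {$}.
FIRST(Q) = {1}
FIRST(S) = {0, 1, ε}
FOLLOW(Q) = {$}
FOLLOW(S) = {$}
Therefore, FOLLOW(S) = {$}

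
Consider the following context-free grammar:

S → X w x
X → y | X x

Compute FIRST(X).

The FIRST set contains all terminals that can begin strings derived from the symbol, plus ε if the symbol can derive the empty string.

We compute FIRST(X) using the standard algorithm.
FIRST(S) = {y}
FIRST(X) = {y}
Therefore, FIRST(X) = {y}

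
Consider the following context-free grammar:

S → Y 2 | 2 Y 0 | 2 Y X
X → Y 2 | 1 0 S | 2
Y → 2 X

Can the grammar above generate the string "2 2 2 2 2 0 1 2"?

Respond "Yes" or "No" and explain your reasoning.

No - no valid derivation exists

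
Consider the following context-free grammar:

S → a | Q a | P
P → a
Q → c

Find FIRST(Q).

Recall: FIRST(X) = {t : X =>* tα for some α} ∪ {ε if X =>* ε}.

We compute FIRST(Q) using the standard algorithm.
FIRST(P) = {a}
FIRST(Q) = {c}
FIRST(S) = {a, c}
Therefore, FIRST(Q) = {c}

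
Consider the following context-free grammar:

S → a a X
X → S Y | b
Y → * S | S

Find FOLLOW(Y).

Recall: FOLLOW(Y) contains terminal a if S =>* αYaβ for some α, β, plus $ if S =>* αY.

We compute FOLLOW(Y) using the standard algorithm.
FOLLOW(S) starts with {$}.
FIRST(S) = {a}
FIRST(X) = {a, b}
FIRST(Y) = {*, a}
FOLLOW(S) = {$, *, a}
FOLLOW(X) = {$, *, a}
FOLLOW(Y) = {$, *, a}
Therefore, FOLLOW(Y) = {$, *, a}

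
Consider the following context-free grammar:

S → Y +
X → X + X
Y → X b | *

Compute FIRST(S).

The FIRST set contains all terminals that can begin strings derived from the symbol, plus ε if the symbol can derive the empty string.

We compute FIRST(S) using the standard algorithm.
FIRST(S) = {*}
FIRST(X) = {}
FIRST(Y) = {*}
Therefore, FIRST(S) = {*}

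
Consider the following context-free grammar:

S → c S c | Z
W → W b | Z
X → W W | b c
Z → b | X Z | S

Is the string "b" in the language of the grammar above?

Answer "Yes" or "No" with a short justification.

Yes - a valid derivation exists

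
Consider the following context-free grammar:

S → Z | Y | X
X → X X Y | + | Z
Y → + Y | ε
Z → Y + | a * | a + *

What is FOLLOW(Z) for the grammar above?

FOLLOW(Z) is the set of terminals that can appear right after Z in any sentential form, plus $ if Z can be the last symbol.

We compute FOLLOW(Z) using the standard algorithm.
FOLLOW(S) starts with {$}.
FIRST(S) = {+, a, ε}
FIRST(X) = {+, a}
FIRST(Y) = {+, ε}
FIRST(Z) = {+, a}
FOLLOW(S) = {$}
FOLLOW(X) = {$, +, a}
FOLLOW(Y) = {$, +, a}
FOLLOW(Z) = {$, +, a}
Therefore, FOLLOW(Z) = {$, +, a}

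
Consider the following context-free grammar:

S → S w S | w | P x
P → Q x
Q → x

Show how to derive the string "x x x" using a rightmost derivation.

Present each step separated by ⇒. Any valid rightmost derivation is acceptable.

S ⇒ P x ⇒ Q x x ⇒ x x x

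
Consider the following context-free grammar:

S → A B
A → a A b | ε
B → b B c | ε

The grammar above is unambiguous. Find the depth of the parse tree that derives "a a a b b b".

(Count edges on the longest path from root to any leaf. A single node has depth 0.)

5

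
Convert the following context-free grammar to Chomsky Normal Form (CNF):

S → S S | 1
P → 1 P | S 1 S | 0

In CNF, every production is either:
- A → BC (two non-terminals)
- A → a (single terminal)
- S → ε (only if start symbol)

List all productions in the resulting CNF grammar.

S → 1; T1 → 1; P → 0; S → S S; P → T1 P; P → S X0; X0 → T1 S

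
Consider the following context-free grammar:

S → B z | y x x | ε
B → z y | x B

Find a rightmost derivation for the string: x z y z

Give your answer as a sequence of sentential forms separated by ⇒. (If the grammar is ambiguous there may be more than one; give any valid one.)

S ⇒ B z ⇒ x B z ⇒ x z y z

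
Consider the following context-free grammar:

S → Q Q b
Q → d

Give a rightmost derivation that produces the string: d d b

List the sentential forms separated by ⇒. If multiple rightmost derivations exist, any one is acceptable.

S ⇒ Q Q b ⇒ Q d b ⇒ d d b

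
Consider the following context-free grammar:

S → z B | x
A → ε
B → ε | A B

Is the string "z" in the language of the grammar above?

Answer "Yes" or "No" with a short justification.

Yes - a valid derivation exists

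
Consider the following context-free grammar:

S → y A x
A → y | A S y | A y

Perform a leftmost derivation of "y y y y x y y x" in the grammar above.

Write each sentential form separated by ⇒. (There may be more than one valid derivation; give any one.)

S ⇒ y A x ⇒ y A y x ⇒ y A S y y x ⇒ y y S y y x ⇒ y y y A x y y x ⇒ y y y y x y y x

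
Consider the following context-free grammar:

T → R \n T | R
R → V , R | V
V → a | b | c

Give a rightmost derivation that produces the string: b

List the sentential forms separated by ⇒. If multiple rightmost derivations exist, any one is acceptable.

T ⇒ R ⇒ V ⇒ b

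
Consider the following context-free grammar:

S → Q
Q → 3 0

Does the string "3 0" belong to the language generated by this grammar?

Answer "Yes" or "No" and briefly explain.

Yes - a valid derivation exists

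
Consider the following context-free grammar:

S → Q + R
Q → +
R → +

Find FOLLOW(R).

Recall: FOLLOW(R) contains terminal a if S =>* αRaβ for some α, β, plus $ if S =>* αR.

We compute FOLLOW(R) using the standard algorithm.
FOLLOW(S) starts with {$}.
FIRST(Q) = {+}
FIRST(R) = {+}
FIRST(S) = {+}
FOLLOW(Q) = {+}
FOLLOW(R) = {$}
FOLLOW(S) = {$}
Therefore, FOLLOW(R) = {$}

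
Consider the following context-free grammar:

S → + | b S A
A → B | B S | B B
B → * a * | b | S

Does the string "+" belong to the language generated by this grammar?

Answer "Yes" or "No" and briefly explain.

Yes - a valid derivation exists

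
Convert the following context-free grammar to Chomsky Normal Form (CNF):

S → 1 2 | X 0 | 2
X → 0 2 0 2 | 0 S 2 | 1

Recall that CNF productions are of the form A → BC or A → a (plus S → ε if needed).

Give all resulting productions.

T1 → 1; T2 → 2; T0 → 0; S → 2; X → 1; S → T1 T2; S → X T0; X → T0 X0; X0 → T2 X1; X1 → T0 T2; X → T0 X2; X2 → S T2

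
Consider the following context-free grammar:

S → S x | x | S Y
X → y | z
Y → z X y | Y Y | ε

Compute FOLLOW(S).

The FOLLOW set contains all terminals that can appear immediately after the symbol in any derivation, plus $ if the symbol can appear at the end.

We compute FOLLOW(S) using the standard algorithm.
FOLLOW(S) starts with {$}.
FIRST(S) = {x}
FIRST(X) = {y, z}
FIRST(Y) = {z, ε}
FOLLOW(S) = {$, x, z}
FOLLOW(X) = {y}
FOLLOW(Y) = {$, x, z}
Therefore, FOLLOW(S) = {$, x, z}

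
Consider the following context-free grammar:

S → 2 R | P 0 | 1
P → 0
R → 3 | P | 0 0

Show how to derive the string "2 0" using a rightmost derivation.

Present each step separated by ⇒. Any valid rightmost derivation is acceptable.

S ⇒ 2 R ⇒ 2 P ⇒ 2 0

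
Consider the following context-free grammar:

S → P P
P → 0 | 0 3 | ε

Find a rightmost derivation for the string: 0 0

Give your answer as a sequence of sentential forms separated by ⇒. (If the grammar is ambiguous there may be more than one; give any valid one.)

S ⇒ P P ⇒ P 0 ⇒ 0 0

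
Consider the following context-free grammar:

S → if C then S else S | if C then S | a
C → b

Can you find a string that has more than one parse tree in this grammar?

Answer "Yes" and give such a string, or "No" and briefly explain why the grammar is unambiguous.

Yes - the string 'if b then if b then a else a' has two distinct parse trees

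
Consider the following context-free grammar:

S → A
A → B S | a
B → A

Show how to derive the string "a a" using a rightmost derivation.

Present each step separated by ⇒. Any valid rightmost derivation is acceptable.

S ⇒ A ⇒ B S ⇒ B A ⇒ B a ⇒ A a ⇒ a a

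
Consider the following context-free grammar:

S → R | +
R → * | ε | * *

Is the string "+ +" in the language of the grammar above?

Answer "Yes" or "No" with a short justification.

No - no valid derivation exists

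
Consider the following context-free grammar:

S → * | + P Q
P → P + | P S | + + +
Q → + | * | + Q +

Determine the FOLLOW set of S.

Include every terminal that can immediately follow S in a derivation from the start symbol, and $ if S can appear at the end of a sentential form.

We compute FOLLOW(S) using the standard algorithm.
FOLLOW(S) starts with {$}.
FIRST(P) = {+}
FIRST(Q) = {*, +}
FIRST(S) = {*, +}
FOLLOW(P) = {*, +}
FOLLOW(Q) = {$, *, +}
FOLLOW(S) = {$, *, +}
Therefore, FOLLOW(S) = {$, *, +}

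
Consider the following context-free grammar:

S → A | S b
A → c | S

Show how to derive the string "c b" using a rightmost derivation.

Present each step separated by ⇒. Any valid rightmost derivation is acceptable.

S ⇒ S b ⇒ A b ⇒ c b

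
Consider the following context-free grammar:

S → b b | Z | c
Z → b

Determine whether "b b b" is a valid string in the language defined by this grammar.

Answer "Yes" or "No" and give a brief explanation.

No - no valid derivation exists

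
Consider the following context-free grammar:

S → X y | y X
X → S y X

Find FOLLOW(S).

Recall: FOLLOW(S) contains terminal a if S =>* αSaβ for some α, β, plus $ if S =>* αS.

We compute FOLLOW(S) using the standard algorithm.
FOLLOW(S) starts with {$}.
FIRST(S) = {y}
FIRST(X) = {y}
FOLLOW(S) = {$, y}
FOLLOW(X) = {$, y}
Therefore, FOLLOW(S) = {$, y}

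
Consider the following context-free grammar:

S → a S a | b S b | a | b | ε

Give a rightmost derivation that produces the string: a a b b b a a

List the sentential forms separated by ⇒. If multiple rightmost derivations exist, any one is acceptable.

S ⇒ a S a ⇒ a a S a a ⇒ a a b S b a a ⇒ a a b b b a a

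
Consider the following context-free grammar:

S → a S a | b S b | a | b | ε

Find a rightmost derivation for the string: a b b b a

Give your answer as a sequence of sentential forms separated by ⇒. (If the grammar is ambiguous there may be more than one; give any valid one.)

S ⇒ a S a ⇒ a b S b a ⇒ a b b b a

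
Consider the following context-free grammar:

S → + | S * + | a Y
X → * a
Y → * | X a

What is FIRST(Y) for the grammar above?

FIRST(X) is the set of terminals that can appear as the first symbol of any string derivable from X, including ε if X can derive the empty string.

We compute FIRST(Y) using the standard algorithm.
FIRST(S) = {+, a}
FIRST(X) = {*}
FIRST(Y) = {*}
Therefore, FIRST(Y) = {*}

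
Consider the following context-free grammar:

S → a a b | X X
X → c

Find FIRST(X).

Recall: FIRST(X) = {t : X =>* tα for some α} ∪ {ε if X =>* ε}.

We compute FIRST(X) using the standard algorithm.
FIRST(S) = {a, c}
FIRST(X) = {c}
Therefore, FIRST(X) = {c}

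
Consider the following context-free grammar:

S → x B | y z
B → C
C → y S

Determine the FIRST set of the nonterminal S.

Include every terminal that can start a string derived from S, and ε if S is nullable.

We compute FIRST(S) using the standard algorithm.
FIRST(B) = {y}
FIRST(C) = {y}
FIRST(S) = {x, y}
Therefore, FIRST(S) = {x, y}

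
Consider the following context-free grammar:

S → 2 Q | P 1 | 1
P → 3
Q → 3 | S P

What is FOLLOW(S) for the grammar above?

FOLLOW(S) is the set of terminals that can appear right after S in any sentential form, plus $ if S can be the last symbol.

We compute FOLLOW(S) using the standard algorithm.
FOLLOW(S) starts with {$}.
FIRST(P) = {3}
FIRST(Q) = {1, 2, 3}
FIRST(S) = {1, 2, 3}
FOLLOW(P) = {$, 1, 3}
FOLLOW(Q) = {$, 3}
FOLLOW(S) = {$, 3}
Therefore, FOLLOW(S) = {$, 3}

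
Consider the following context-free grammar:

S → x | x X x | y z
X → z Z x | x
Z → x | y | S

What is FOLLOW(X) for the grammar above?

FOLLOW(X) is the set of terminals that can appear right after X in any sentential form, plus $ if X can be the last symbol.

We compute FOLLOW(X) using the standard algorithm.
FOLLOW(S) starts with {$}.
FIRST(S) = {x, y}
FIRST(X) = {x, z}
FIRST(Z) = {x, y}
FOLLOW(S) = {$, x}
FOLLOW(X) = {x}
FOLLOW(Z) = {x}
Therefore, FOLLOW(X) = {x}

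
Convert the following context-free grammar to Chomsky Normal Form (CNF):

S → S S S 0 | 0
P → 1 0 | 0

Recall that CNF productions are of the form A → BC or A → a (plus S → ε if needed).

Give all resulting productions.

T0 → 0; S → 0; T1 → 1; P → 0; S → S X0; X0 → S X1; X1 → S T0; P → T1 T0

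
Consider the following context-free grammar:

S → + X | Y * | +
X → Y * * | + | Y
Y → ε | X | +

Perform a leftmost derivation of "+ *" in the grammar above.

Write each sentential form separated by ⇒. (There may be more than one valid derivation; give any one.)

S ⇒ Y * ⇒ X * ⇒ Y * ⇒ + *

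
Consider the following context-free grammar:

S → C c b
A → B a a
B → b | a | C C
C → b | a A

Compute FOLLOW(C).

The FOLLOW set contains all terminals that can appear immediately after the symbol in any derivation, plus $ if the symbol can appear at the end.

We compute FOLLOW(C) using the standard algorithm.
FOLLOW(S) starts with {$}.
FIRST(A) = {a, b}
FIRST(B) = {a, b}
FIRST(C) = {a, b}
FIRST(S) = {a, b}
FOLLOW(A) = {a, b, c}
FOLLOW(B) = {a}
FOLLOW(C) = {a, b, c}
FOLLOW(S) = {$}
Therefore, FOLLOW(C) = {a, b, c}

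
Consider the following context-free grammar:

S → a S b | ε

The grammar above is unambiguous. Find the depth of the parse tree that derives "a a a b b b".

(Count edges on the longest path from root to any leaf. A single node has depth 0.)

4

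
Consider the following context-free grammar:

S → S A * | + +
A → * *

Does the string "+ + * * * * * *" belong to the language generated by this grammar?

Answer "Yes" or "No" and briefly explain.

Yes - a valid derivation exists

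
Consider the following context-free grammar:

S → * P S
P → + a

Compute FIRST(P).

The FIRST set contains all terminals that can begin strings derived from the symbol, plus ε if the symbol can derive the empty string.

We compute FIRST(P) using the standard algorithm.
FIRST(P) = {+}
FIRST(S) = {*}
Therefore, FIRST(P) = {+}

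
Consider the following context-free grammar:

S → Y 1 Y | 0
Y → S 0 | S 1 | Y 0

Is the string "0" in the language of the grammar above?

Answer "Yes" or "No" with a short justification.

Yes - a valid derivation exists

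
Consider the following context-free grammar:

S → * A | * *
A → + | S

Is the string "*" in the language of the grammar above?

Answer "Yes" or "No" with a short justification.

No - no valid derivation exists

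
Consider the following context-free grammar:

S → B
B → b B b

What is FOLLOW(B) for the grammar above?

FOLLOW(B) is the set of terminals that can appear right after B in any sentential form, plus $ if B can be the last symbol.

We compute FOLLOW(B) using the standard algorithm.
FOLLOW(S) starts with {$}.
FIRST(B) = {b}
FIRST(S) = {b}
FOLLOW(B) = {$, b}
FOLLOW(S) = {$}
Therefore, FOLLOW(B) = {$, b}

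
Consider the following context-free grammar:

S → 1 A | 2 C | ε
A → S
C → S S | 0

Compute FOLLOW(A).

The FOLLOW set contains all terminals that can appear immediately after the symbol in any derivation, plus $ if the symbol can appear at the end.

We compute FOLLOW(A) using the standard algorithm.
FOLLOW(S) starts with {$}.
FIRST(A) = {1, 2, ε}
FIRST(C) = {0, 1, 2, ε}
FIRST(S) = {1, 2, ε}
FOLLOW(A) = {$, 1, 2}
FOLLOW(C) = {$, 1, 2}
FOLLOW(S) = {$, 1, 2}
Therefore, FOLLOW(A) = {$, 1, 2}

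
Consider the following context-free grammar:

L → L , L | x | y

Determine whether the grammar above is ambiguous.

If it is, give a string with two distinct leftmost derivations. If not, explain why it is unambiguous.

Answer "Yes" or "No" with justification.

Yes - the string 'x , y , x , x , x' has two distinct leftmost derivations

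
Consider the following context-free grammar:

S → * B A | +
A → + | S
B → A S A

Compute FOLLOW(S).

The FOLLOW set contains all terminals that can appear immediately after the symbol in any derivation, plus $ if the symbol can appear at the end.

We compute FOLLOW(S) using the standard algorithm.
FOLLOW(S) starts with {$}.
FIRST(A) = {*, +}
FIRST(B) = {*, +}
FIRST(S) = {*, +}
FOLLOW(A) = {$, *, +}
FOLLOW(B) = {*, +}
FOLLOW(S) = {$, *, +}
Therefore, FOLLOW(S) = {$, *, +}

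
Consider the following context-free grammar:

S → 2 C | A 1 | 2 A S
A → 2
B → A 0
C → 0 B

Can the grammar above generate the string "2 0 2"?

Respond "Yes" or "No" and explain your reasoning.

No - no valid derivation exists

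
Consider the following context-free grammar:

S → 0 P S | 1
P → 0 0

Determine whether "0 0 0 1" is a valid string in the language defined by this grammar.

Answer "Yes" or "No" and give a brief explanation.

Yes - a valid derivation exists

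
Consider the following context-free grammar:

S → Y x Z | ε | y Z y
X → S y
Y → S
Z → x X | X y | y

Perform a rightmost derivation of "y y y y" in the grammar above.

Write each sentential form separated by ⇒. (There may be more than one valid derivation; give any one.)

S ⇒ y Z y ⇒ y X y y ⇒ y S y y y ⇒ y y y y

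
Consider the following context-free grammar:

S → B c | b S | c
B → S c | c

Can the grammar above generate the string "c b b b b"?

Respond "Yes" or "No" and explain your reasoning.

No - no valid derivation exists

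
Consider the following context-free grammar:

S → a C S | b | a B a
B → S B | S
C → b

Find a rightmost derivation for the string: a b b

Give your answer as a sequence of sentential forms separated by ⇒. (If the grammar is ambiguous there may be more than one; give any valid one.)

S ⇒ a C S ⇒ a C b ⇒ a b b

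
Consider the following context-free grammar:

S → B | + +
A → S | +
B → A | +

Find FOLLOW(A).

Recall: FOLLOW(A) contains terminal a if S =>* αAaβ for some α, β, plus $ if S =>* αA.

We compute FOLLOW(A) using the standard algorithm.
FOLLOW(S) starts with {$}.
FIRST(A) = {+}
FIRST(B) = {+}
FIRST(S) = {+}
FOLLOW(A) = {$}
FOLLOW(B) = {$}
FOLLOW(S) = {$}
Therefore, FOLLOW(A) = {$}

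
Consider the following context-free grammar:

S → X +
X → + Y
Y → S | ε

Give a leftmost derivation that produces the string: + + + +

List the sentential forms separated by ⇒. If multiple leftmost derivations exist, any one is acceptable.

S ⇒ X + ⇒ + Y + ⇒ + S + ⇒ + X + + ⇒ + + Y + + ⇒ + + + +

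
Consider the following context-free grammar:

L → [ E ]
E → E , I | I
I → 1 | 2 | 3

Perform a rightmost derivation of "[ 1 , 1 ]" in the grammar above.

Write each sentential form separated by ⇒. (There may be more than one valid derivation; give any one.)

L ⇒ [ E ] ⇒ [ E , I ] ⇒ [ E , 1 ] ⇒ [ I , 1 ] ⇒ [ 1 , 1 ]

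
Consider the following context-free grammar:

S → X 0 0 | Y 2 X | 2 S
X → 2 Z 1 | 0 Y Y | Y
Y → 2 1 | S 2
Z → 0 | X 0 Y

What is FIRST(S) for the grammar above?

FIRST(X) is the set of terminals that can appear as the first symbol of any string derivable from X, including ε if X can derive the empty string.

We compute FIRST(S) using the standard algorithm.
FIRST(S) = {0, 2}
FIRST(X) = {0, 2}
FIRST(Y) = {0, 2}
FIRST(Z) = {0, 2}
Therefore, FIRST(S) = {0, 2}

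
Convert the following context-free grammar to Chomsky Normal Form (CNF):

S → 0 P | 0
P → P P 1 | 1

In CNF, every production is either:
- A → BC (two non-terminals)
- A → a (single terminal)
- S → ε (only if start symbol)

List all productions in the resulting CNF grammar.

T0 → 0; S → 0; T1 → 1; P → 1; S → T0 P; P → P X0; X0 → P T1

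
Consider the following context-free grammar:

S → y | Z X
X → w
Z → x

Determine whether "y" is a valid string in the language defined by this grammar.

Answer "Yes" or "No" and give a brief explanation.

Yes - a valid derivation exists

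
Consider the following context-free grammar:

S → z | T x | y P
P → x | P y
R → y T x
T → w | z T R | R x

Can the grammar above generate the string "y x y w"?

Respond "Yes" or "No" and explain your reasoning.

No - no valid derivation exists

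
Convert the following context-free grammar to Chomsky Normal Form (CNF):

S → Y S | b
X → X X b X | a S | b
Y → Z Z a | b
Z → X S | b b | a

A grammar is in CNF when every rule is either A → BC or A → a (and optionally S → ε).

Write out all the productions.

S → b; TB → b; TA → a; X → b; Y → b; Z → a; S → Y S; X → X X0; X0 → X X1; X1 → TB X; X → TA S; Y → Z X2; X2 → Z TA; Z → X S; Z → TB TB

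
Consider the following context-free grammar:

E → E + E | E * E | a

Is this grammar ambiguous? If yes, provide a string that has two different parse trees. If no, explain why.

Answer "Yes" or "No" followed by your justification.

Yes - the string 'a * a + a * a' has two distinct leftmost derivations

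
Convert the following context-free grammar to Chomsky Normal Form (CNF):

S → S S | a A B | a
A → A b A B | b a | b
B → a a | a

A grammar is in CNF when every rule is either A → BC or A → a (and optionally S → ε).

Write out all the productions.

TA → a; S → a; TB → b; A → b; B → a; S → S S; S → TA X0; X0 → A B; A → A X1; X1 → TB X2; X2 → A B; A → TB TA; B → TA TA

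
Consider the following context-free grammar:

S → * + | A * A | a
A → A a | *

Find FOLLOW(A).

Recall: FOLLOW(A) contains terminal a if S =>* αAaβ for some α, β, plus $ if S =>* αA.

We compute FOLLOW(A) using the standard algorithm.
FOLLOW(S) starts with {$}.
FIRST(A) = {*}
FIRST(S) = {*, a}
FOLLOW(A) = {$, *, a}
FOLLOW(S) = {$}
Therefore, FOLLOW(A) = {$, *, a}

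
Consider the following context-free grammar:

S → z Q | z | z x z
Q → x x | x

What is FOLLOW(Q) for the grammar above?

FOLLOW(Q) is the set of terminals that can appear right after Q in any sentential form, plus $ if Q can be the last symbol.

We compute FOLLOW(Q) using the standard algorithm.
FOLLOW(S) starts with {$}.
FIRST(Q) = {x}
FIRST(S) = {z}
FOLLOW(Q) = {$}
FOLLOW(S) = {$}
Therefore, FOLLOW(Q) = {$}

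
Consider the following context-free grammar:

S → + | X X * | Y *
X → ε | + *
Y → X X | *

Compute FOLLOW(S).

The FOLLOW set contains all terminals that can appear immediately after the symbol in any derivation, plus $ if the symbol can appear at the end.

We compute FOLLOW(S) using the standard algorithm.
FOLLOW(S) starts with {$}.
FIRST(S) = {*, +}
FIRST(X) = {+, ε}
FIRST(Y) = {*, +, ε}
FOLLOW(S) = {$}
FOLLOW(X) = {*, +}
FOLLOW(Y) = {*}
Therefore, FOLLOW(S) = {$}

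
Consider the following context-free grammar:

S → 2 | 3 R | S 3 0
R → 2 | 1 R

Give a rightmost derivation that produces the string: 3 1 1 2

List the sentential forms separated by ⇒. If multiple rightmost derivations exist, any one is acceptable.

S ⇒ 3 R ⇒ 3 1 R ⇒ 3 1 1 R ⇒ 3 1 1 2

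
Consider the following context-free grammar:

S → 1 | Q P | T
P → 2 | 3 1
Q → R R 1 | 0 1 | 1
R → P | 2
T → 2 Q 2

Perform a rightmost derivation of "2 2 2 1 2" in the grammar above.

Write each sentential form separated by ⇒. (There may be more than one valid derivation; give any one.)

S ⇒ T ⇒ 2 Q 2 ⇒ 2 R R 1 2 ⇒ 2 R 2 1 2 ⇒ 2 2 2 1 2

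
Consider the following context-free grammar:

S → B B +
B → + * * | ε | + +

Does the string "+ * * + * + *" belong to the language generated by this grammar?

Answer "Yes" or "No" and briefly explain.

No - no valid derivation exists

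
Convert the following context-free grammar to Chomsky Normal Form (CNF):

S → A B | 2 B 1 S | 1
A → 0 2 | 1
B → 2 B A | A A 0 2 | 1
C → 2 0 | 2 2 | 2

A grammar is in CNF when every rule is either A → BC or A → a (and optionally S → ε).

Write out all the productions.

T2 → 2; T1 → 1; S → 1; T0 → 0; A → 1; B → 1; C → 2; S → A B; S → T2 X0; X0 → B X1; X1 → T1 S; A → T0 T2; B → T2 X2; X2 → B A; B → A X3; X3 → A X4; X4 → T0 T2; C → T2 T0; C → T2 T2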